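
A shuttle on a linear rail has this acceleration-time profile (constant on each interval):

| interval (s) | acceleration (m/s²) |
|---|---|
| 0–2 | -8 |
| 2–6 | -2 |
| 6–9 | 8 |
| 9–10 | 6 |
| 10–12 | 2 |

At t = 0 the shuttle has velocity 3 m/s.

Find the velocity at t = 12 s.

Δv equals the area under the a-t graph; then v = v₀ + Δv.
0–2 s: -8 × 2 = -16 m/s
2–6 s: -2 × 4 = -8 m/s
6–9 s: 8 × 3 = 24 m/s
9–10 s: 6 × 1 = 6 m/s
10–12 s: 2 × 2 = 4 m/s
Δv = 10 m/s, so v(12) = 3 + (10) = 13 m/s.

13 m/s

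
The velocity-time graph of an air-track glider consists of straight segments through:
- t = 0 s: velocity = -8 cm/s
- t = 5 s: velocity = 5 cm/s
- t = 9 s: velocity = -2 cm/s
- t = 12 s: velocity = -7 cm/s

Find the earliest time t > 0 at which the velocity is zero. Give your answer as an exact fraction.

t = 40/13 s

v changes sign on 0–5 s (from -8 to 5); the graph is linear there, so v = 0 at t = 0 + (8)·(5 − 0)/(5 − -8) = 40/13 s.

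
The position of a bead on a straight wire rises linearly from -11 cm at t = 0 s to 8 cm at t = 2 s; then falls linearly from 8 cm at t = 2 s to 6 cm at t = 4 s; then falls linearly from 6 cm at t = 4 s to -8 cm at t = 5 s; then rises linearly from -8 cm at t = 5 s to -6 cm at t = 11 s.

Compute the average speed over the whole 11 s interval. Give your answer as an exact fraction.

37/11 cm/s

Average speed = (total path length)/(elapsed time); on a piecewise-linear x-t graph the path length is Σ|Δx|.
0–2 s: |Δx| = |8 − -11| = 19 cm
2–4 s: |Δx| = |6 − 8| = 2 cm
4–5 s: |Δx| = |-8 − 6| = 14 cm
5–11 s: |Δx| = |-6 − -8| = 2 cm
Total path = 37 cm; average speed = 37/11 = 37/11 cm/s.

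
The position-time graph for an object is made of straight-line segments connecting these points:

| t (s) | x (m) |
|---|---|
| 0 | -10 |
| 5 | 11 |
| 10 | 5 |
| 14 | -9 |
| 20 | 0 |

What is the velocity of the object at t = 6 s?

Velocity is the slope of the x-t graph on 5–10 s: (5 − 11)/(10 − 5) = -1.2 m/s.

-1.2 m/s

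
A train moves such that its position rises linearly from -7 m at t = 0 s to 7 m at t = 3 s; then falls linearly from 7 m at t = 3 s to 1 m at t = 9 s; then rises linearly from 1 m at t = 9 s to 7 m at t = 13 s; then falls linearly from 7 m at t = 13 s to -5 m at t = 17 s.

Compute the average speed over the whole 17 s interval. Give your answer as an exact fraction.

38/17 m/s

Average speed = (total path length)/(elapsed time); on a piecewise-linear x-t graph the path length is Σ|Δx|.
0–3 s: |Δx| = |7 − -7| = 14 m
3–9 s: |Δx| = |1 − 7| = 6 m
9–13 s: |Δx| = |7 − 1| = 6 m
13–17 s: |Δx| = |-5 − 7| = 12 m
Total path = 38 m; average speed = 38/17 = 38/17 m/s.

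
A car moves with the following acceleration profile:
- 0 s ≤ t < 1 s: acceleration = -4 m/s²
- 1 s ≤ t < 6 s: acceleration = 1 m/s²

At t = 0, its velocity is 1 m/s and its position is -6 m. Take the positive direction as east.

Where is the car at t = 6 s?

On each constant-a segment, Δv = aΔt and Δx = v₀Δt + ½aΔt²; chain segment to segment.
0–1 s: v starts 1 m/s; Δx = 1·1 + ½·-4·1² = -1 m; v ends -3 m/s.
1–6 s: v starts -3 m/s; Δx = -3·5 + ½·1·5² = -2.5 m; v ends 2 m/s.
x(6) = -6 + Σ Δx = -9.5 m.

-9.5 m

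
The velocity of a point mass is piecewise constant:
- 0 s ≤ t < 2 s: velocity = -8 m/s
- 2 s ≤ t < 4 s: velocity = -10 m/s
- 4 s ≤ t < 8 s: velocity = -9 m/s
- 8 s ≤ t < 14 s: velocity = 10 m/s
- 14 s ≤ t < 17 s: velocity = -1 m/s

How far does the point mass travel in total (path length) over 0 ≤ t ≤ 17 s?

Distance (not displacement) is the total path length: add the absolute areas under v-t.
0–2 s: |-8| × 2 = 16 m
2–4 s: |-10| × 2 = 20 m
4–8 s: |-9| × 4 = 36 m
8–14 s: |10| × 6 = 60 m
14–17 s: |-1| × 3 = 3 m
Total distance = 135 m

135 m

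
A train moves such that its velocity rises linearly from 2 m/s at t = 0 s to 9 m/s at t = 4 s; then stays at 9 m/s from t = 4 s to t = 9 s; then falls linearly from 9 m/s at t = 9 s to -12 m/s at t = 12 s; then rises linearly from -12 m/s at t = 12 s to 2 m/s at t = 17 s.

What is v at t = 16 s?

-0.8 m/s

On 12–17 s the graph is linear from -12 to 2 m/s: v(16) = -12 + (2 − -12)·(16 − 12)/(17 − 12) = -0.8 m/s.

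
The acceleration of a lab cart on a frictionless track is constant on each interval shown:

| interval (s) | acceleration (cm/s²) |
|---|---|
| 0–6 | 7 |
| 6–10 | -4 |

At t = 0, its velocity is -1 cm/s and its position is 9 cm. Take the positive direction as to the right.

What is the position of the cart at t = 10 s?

On each constant-a segment, Δv = aΔt and Δx = v₀Δt + ½aΔt²; chain segment to segment.
0–6 s: v starts -1 cm/s; Δx = -1·6 + ½·7·6² = 120 cm; v ends 41 cm/s.
6–10 s: v starts 41 cm/s; Δx = 41·4 + ½·-4·4² = 132 cm; v ends 25 cm/s.
x(10) = 9 + Σ Δx = 261 cm.

261 cm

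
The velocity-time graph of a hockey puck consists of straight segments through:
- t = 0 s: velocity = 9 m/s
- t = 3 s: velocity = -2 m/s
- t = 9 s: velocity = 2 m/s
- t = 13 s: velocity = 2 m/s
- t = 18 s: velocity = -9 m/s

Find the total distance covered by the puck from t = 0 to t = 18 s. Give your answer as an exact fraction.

Total distance travelled is ∫|v| dt — sum the magnitudes of each area piece.
0–3 s: v = 0 at t = 27/11 s; triangle areas 243/22 + 6/11 = 255/22 m
3–9 s: v = 0 at t = 6 s; triangle areas 3 + 3 = 6 m
9–13 s: |2| × 4 = 8 m
13–18 s: v = 0 at t = 153/11 s; triangle areas 10/11 + 405/22 = 425/22 m
Total distance = 494/11 m

494/11 m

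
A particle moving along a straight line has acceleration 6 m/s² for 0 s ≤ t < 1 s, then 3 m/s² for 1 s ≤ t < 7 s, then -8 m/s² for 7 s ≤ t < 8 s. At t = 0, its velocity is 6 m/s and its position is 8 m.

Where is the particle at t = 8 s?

169 m

On each constant-a segment, Δv = aΔt and Δx = v₀Δt + ½aΔt²; chain segment to segment.
0–1 s: v starts 6 m/s; Δx = 6·1 + ½·6·1² = 9 m; v ends 12 m/s.
1–7 s: v starts 12 m/s; Δx = 12·6 + ½·3·6² = 126 m; v ends 30 m/s.
7–8 s: v starts 30 m/s; Δx = 30·1 + ½·-8·1² = 26 m; v ends 22 m/s.
x(8) = 8 + Σ Δx = 169 m.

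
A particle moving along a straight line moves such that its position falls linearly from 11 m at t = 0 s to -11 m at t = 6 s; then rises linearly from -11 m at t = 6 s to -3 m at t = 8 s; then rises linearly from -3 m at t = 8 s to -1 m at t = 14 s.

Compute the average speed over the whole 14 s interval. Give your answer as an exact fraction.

Average speed = (total path length)/(elapsed time); on a piecewise-linear x-t graph the path length is Σ|Δx|.
0–6 s: |Δx| = |-11 − 11| = 22 m
6–8 s: |Δx| = |-3 − -11| = 8 m
8–14 s: |Δx| = |-1 − -3| = 2 m
Total path = 32 m; average speed = 32/14 = 16/7 m/s.

16/7 m/s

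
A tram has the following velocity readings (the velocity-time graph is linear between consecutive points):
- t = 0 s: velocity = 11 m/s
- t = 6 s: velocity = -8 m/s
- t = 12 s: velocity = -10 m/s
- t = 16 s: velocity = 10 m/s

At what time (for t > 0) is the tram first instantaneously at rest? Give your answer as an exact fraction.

t = 66/19 s

v changes sign on 0–6 s (from 11 to -8); the graph is linear there, so v = 0 at t = 0 + (-11)·(6 − 0)/(-8 − 11) = 66/19 s.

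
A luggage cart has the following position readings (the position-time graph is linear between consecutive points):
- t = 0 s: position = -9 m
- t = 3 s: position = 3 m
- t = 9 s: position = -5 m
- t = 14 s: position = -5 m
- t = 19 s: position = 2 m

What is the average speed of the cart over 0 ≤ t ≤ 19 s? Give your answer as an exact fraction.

27/19 m/s

Average speed = (total path length)/(elapsed time); on a piecewise-linear x-t graph the path length is Σ|Δx|.
0–3 s: |Δx| = |3 − -9| = 12 m
3–9 s: |Δx| = |-5 − 3| = 8 m
9–14 s: |Δx| = |-5 − -5| = 0 m
14–19 s: |Δx| = |2 − -5| = 7 m
Total path = 27 m; average speed = 27/19 = 27/19 m/s.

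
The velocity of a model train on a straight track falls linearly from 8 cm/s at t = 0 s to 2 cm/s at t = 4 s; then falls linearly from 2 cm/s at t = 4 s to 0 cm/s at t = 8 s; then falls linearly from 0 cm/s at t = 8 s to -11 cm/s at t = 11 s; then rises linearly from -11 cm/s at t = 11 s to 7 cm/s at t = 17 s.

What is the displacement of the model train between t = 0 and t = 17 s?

-4.5 cm

Displacement is the signed area under the v-t curve.
0–4 s: ½(8 + 2)(4) = 20 cm
4–8 s: ½(2 + 0)(4) = 4 cm
8–11 s: ½(0 + -11)(3) = -16.5 cm
11–17 s: ½(-11 + 7)(6) = -12 cm
Net displacement = -4.5 cm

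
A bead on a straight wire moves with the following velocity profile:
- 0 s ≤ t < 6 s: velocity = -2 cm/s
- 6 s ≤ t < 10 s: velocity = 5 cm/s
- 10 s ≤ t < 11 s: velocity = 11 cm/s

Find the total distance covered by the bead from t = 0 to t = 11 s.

43 cm

Distance (not displacement) is the total path length: add the absolute areas under v-t.
0–6 s: |-2| × 6 = 12 cm
6–10 s: |5| × 4 = 20 cm
10–11 s: |11| × 1 = 11 cm
Total distance = 43 cm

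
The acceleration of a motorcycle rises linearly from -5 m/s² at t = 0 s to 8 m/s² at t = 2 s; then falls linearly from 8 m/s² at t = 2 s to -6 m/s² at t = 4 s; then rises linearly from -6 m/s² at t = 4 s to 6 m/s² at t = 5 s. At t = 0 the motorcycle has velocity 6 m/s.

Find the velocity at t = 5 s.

Δv equals the area under the a-t graph; then v = v₀ + Δv.
0–2 s: ½(-5 + 8)(2) = 3 m/s
2–4 s: ½(8 + -6)(2) = 2 m/s
4–5 s: ½(-6 + 6)(1) = 0 m/s
Δv = 5 m/s, so v(5) = 6 + (5) = 11 m/s.

11 m/s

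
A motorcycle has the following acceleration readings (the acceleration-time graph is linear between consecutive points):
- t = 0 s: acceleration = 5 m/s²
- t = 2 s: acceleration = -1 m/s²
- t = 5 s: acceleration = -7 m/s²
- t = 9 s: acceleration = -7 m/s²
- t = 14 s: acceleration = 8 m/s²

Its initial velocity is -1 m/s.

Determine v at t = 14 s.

-34.5 m/s

Δv equals the area under the a-t graph; then v = v₀ + Δv.
0–2 s: ½(5 + -1)(2) = 4 m/s
2–5 s: ½(-1 + -7)(3) = -12 m/s
5–9 s: -7 × 4 = -28 m/s
9–14 s: ½(-7 + 8)(5) = 2.5 m/s
Δv = -33.5 m/s, so v(14) = -1 + (-33.5) = -34.5 m/s.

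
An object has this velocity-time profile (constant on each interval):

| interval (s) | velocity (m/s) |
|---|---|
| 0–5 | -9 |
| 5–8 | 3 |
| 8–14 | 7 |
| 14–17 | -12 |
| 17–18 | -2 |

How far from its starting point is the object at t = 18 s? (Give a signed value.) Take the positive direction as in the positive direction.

-32 m

Net displacement equals the area under the velocity-time graph (areas below the axis count negative).
0–5 s: -9 × 5 = -45 m
5–8 s: 3 × 3 = 9 m
8–14 s: 7 × 6 = 42 m
14–17 s: -12 × 3 = -36 m
17–18 s: -2 × 1 = -2 m
Net displacement = -32 m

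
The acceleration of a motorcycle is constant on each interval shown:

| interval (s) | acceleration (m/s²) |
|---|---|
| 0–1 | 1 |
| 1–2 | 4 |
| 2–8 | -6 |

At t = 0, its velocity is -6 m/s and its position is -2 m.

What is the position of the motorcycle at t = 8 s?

On each constant-a segment, Δv = aΔt and Δx = v₀Δt + ½aΔt²; chain segment to segment.
0–1 s: v starts -6 m/s; Δx = -6·1 + ½·1·1² = -5.5 m; v ends -5 m/s.
1–2 s: v starts -5 m/s; Δx = -5·1 + ½·4·1² = -3 m; v ends -1 m/s.
2–8 s: v starts -1 m/s; Δx = -1·6 + ½·-6·6² = -114 m; v ends -37 m/s.
x(8) = -2 + Σ Δx = -124.5 m.

-124.5 m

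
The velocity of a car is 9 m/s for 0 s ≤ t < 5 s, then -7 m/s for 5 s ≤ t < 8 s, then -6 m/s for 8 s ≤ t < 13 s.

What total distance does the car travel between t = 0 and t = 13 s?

Total distance travelled is ∫|v| dt — sum the magnitudes of each area piece.
0–5 s: |9| × 5 = 45 m
5–8 s: |-7| × 3 = 21 m
8–13 s: |-6| × 5 = 30 m
Total distance = 96 m

96 m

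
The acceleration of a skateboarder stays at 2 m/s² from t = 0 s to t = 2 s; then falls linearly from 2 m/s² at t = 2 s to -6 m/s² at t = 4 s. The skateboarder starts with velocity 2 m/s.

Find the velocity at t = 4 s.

2 m/s

Δv equals the area under the a-t graph; then v = v₀ + Δv.
0–2 s: 2 × 2 = 4 m/s
2–4 s: ½(2 + -6)(2) = -4 m/s
Δv = 0 m/s, so v(4) = 2 + (0) = 2 m/s.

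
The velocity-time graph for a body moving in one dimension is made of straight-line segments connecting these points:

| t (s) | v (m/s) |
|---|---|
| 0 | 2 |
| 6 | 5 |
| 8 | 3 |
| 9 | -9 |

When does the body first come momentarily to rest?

t = 8.25 s

v changes sign on 8–9 s (from 3 to -9); the graph is linear there, so v = 0 at t = 8 + (-3)·(9 − 8)/(-9 − 3) = 8.25 s.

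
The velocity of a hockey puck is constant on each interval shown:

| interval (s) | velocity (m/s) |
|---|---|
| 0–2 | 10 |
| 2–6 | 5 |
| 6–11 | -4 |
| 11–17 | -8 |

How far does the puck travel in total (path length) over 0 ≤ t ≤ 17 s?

Total distance travelled is ∫|v| dt — sum the magnitudes of each area piece.
0–2 s: |10| × 2 = 20 m
2–6 s: |5| × 4 = 20 m
6–11 s: |-4| × 5 = 20 m
11–17 s: |-8| × 6 = 48 m
Total distance = 108 m

108 m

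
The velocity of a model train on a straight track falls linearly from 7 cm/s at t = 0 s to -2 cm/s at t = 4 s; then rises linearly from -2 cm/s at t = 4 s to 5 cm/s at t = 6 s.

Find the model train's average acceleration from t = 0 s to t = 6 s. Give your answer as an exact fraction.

-1/3 cm/s²

Average acceleration = Δv/Δt = (5 − 7)/(6 − 0) = -1/3 cm/s².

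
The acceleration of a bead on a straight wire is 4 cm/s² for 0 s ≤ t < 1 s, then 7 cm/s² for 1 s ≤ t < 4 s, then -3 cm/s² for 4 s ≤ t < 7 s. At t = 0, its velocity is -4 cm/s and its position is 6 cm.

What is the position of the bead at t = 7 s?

On each constant-a segment, Δv = aΔt and Δx = v₀Δt + ½aΔt²; chain segment to segment.
0–1 s: v starts -4 cm/s; Δx = -4·1 + ½·4·1² = -2 cm; v ends 0 cm/s.
1–4 s: v starts 0 cm/s; Δx = 0·3 + ½·7·3² = 31.5 cm; v ends 21 cm/s.
4–7 s: v starts 21 cm/s; Δx = 21·3 + ½·-3·3² = 49.5 cm; v ends 12 cm/s.
x(7) = 6 + Σ Δx = 85 cm.

85 cm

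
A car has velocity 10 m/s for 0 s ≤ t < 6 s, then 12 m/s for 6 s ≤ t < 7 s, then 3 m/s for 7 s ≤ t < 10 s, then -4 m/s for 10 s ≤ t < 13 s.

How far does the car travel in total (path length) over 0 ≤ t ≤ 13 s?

Total distance travelled is ∫|v| dt — sum the magnitudes of each area piece.
0–6 s: |10| × 6 = 60 m
6–7 s: |12| × 1 = 12 m
7–10 s: |3| × 3 = 9 m
10–13 s: |-4| × 3 = 12 m
Total distance = 93 m

93 m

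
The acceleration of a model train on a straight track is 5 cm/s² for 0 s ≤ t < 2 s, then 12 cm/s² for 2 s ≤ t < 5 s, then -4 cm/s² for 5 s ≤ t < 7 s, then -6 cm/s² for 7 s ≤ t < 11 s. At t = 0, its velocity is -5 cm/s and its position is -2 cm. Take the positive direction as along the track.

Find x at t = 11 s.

225 cm

On each constant-a segment, Δv = aΔt and Δx = v₀Δt + ½aΔt²; chain segment to segment.
0–2 s: v starts -5 cm/s; Δx = -5·2 + ½·5·2² = 0 cm; v ends 5 cm/s.
2–5 s: v starts 5 cm/s; Δx = 5·3 + ½·12·3² = 69 cm; v ends 41 cm/s.
5–7 s: v starts 41 cm/s; Δx = 41·2 + ½·-4·2² = 74 cm; v ends 33 cm/s.
7–11 s: v starts 33 cm/s; Δx = 33·4 + ½·-6·4² = 84 cm; v ends 9 cm/s.
x(11) = -2 + Σ Δx = 225 cm.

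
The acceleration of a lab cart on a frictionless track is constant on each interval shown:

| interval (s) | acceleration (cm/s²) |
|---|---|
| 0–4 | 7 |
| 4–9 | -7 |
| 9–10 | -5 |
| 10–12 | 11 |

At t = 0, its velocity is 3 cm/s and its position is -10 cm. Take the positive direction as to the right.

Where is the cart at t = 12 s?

123 cm

On each constant-a segment, Δv = aΔt and Δx = v₀Δt + ½aΔt²; chain segment to segment.
0–4 s: v starts 3 cm/s; Δx = 3·4 + ½·7·4² = 68 cm; v ends 31 cm/s.
4–9 s: v starts 31 cm/s; Δx = 31·5 + ½·-7·5² = 67.5 cm; v ends -4 cm/s.
9–10 s: v starts -4 cm/s; Δx = -4·1 + ½·-5·1² = -6.5 cm; v ends -9 cm/s.
10–12 s: v starts -9 cm/s; Δx = -9·2 + ½·11·2² = 4 cm; v ends 13 cm/s.
x(12) = -10 + Σ Δx = 123 cm.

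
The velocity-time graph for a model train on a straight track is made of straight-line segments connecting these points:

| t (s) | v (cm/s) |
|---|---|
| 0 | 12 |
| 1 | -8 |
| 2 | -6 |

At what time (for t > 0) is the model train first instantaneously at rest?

v changes sign on 0–1 s (from 12 to -8); the graph is linear there, so v = 0 at t = 0 + (-12)·(1 − 0)/(-8 − 12) = 0.6 s.

t = 0.6 s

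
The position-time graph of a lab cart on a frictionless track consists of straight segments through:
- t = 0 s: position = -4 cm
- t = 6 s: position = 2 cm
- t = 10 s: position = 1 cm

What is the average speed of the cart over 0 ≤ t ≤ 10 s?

0.7 cm/s

Average speed = (total path length)/(elapsed time); on a piecewise-linear x-t graph the path length is Σ|Δx|.
0–6 s: |Δx| = |2 − -4| = 6 cm
6–10 s: |Δx| = |1 − 2| = 1 cm
Total path = 7 cm; average speed = 7/10 = 0.7 cm/s.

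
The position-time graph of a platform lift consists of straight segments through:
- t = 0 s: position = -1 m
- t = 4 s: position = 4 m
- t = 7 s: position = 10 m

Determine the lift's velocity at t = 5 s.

Velocity is the slope of the x-t graph on 4–7 s: (10 − 4)/(7 − 4) = 2 m/s.

2 m/s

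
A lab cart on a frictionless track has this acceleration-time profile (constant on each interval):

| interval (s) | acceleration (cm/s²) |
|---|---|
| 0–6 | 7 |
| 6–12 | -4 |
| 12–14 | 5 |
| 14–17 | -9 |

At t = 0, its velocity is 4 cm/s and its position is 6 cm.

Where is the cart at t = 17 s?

469.5 cm

On each constant-a segment, Δv = aΔt and Δx = v₀Δt + ½aΔt²; chain segment to segment.
0–6 s: v starts 4 cm/s; Δx = 4·6 + ½·7·6² = 150 cm; v ends 46 cm/s.
6–12 s: v starts 46 cm/s; Δx = 46·6 + ½·-4·6² = 204 cm; v ends 22 cm/s.
12–14 s: v starts 22 cm/s; Δx = 22·2 + ½·5·2² = 54 cm; v ends 32 cm/s.
14–17 s: v starts 32 cm/s; Δx = 32·3 + ½·-9·3² = 55.5 cm; v ends 5 cm/s.
x(17) = 6 + Σ Δx = 469.5 cm.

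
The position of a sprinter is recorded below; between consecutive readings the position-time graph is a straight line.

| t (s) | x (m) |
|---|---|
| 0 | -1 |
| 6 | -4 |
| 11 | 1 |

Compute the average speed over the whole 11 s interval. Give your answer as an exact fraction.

Average speed = (total path length)/(elapsed time); on a piecewise-linear x-t graph the path length is Σ|Δx|.
0–6 s: |Δx| = |-4 − -1| = 3 m
6–11 s: |Δx| = |1 − -4| = 5 m
Total path = 8 m; average speed = 8/11 = 8/11 m/s.

8/11 m/s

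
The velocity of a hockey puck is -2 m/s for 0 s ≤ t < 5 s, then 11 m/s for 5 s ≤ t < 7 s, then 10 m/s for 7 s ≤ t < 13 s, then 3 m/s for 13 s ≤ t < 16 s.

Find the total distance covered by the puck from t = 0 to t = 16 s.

Total distance travelled is ∫|v| dt — sum the magnitudes of each area piece.
0–5 s: |-2| × 5 = 10 m
5–7 s: |11| × 2 = 22 m
7–13 s: |10| × 6 = 60 m
13–16 s: |3| × 3 = 9 m
Total distance = 101 m

101 m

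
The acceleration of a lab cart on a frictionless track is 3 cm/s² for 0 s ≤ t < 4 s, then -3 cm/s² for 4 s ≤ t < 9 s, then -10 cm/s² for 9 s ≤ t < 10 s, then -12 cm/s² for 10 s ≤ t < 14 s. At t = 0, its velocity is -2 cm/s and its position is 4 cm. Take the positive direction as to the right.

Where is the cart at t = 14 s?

-133.5 cm

On each constant-a segment, Δv = aΔt and Δx = v₀Δt + ½aΔt²; chain segment to segment.
0–4 s: v starts -2 cm/s; Δx = -2·4 + ½·3·4² = 16 cm; v ends 10 cm/s.
4–9 s: v starts 10 cm/s; Δx = 10·5 + ½·-3·5² = 12.5 cm; v ends -5 cm/s.
9–10 s: v starts -5 cm/s; Δx = -5·1 + ½·-10·1² = -10 cm; v ends -15 cm/s.
10–14 s: v starts -15 cm/s; Δx = -15·4 + ½·-12·4² = -156 cm; v ends -63 cm/s.
x(14) = 4 + Σ Δx = -133.5 cm.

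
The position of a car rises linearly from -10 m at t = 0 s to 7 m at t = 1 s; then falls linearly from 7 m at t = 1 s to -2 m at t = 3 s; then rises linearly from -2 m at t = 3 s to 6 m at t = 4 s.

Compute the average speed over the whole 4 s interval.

8.5 m/s

Average speed = (total path length)/(elapsed time); on a piecewise-linear x-t graph the path length is Σ|Δx|.
0–1 s: |Δx| = |7 − -10| = 17 m
1–3 s: |Δx| = |-2 − 7| = 9 m
3–4 s: |Δx| = |6 − -2| = 8 m
Total path = 34 m; average speed = 34/4 = 8.5 m/s.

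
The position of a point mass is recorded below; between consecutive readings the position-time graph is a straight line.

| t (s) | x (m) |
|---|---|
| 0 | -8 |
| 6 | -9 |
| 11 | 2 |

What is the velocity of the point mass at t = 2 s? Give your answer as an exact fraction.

Velocity is the slope of the x-t graph on 0–6 s: (-9 − -8)/(6 − 0) = -1/6 m/s.

-1/6 m/s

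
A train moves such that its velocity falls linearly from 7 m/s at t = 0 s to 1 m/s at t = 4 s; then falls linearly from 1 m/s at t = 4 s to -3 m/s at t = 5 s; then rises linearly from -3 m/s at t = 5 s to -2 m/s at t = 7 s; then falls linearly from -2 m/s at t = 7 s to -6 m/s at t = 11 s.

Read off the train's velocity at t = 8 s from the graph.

On 7–11 s the graph is linear from -2 to -6 m/s: v(8) = -2 + (-6 − -2)·(8 − 7)/(11 − 7) = -3 m/s.

-3 m/s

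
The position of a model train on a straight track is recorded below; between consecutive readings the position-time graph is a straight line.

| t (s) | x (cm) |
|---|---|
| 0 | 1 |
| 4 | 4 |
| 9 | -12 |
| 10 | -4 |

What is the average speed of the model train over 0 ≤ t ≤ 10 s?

Average speed = (total path length)/(elapsed time); on a piecewise-linear x-t graph the path length is Σ|Δx|.
0–4 s: |Δx| = |4 − 1| = 3 cm
4–9 s: |Δx| = |-12 − 4| = 16 cm
9–10 s: |Δx| = |-4 − -12| = 8 cm
Total path = 27 cm; average speed = 27/10 = 2.7 cm/s.

2.7 cm/s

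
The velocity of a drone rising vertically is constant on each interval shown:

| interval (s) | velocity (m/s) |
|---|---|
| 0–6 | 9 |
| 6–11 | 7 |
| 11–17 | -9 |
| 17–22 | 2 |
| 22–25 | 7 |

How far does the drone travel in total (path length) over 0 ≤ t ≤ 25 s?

174 m

Distance (not displacement) is the total path length: add the absolute areas under v-t.
0–6 s: |9| × 6 = 54 m
6–11 s: |7| × 5 = 35 m
11–17 s: |-9| × 6 = 54 m
17–22 s: |2| × 5 = 10 m
22–25 s: |7| × 3 = 21 m
Total distance = 174 m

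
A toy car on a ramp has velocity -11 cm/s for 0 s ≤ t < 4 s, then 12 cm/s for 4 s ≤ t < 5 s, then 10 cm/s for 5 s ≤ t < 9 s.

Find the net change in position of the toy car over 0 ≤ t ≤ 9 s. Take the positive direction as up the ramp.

Displacement is the signed area under the v-t curve.
0–4 s: -11 × 4 = -44 cm
4–5 s: 12 × 1 = 12 cm
5–9 s: 10 × 4 = 40 cm
Net displacement = 8 cm

8 cm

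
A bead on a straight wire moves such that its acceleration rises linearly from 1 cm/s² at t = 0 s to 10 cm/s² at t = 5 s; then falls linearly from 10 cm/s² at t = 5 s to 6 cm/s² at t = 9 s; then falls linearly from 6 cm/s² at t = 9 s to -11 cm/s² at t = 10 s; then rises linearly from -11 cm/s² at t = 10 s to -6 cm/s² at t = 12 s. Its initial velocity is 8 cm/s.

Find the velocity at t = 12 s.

Δv equals the area under the a-t graph; then v = v₀ + Δv.
0–5 s: ½(1 + 10)(5) = 27.5 cm/s
5–9 s: ½(10 + 6)(4) = 32 cm/s
9–10 s: ½(6 + -11)(1) = -2.5 cm/s
10–12 s: ½(-11 + -6)(2) = -17 cm/s
Δv = 40 cm/s, so v(12) = 8 + (40) = 48 cm/s.

48 cm/s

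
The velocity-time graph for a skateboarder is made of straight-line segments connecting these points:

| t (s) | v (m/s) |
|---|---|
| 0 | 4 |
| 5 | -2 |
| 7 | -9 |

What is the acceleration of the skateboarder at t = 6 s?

-3.5 m/s²

Acceleration is the slope of the v-t graph on 5–7 s: (-9 − -2)/(7 − 5) = -3.5 m/s².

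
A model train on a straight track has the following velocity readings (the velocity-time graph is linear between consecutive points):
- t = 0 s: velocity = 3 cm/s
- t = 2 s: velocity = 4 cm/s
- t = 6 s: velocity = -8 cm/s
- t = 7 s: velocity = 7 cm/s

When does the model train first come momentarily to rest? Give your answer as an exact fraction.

t = 10/3 s

v changes sign on 2–6 s (from 4 to -8); the graph is linear there, so v = 0 at t = 2 + (-4)·(6 − 2)/(-8 − 4) = 10/3 s.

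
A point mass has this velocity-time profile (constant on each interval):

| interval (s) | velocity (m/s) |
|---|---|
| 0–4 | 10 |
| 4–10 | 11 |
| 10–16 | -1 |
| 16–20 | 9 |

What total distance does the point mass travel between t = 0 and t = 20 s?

Total distance travelled is ∫|v| dt — sum the magnitudes of each area piece.
0–4 s: |10| × 4 = 40 m
4–10 s: |11| × 6 = 66 m
10–16 s: |-1| × 6 = 6 m
16–20 s: |9| × 4 = 36 m
Total distance = 148 m

148 m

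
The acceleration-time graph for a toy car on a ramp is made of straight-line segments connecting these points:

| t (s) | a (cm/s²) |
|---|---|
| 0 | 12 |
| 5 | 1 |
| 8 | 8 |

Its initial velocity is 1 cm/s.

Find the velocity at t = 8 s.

Δv equals the area under the a-t graph; then v = v₀ + Δv.
0–5 s: ½(12 + 1)(5) = 32.5 cm/s
5–8 s: ½(1 + 8)(3) = 13.5 cm/s
Δv = 46 cm/s, so v(8) = 1 + (46) = 47 cm/s.

47 cm/s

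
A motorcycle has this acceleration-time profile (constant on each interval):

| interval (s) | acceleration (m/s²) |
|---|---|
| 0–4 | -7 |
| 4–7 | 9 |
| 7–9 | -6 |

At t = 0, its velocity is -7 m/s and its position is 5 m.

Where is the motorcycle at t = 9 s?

-171.5 m

On each constant-a segment, Δv = aΔt and Δx = v₀Δt + ½aΔt²; chain segment to segment.
0–4 s: v starts -7 m/s; Δx = -7·4 + ½·-7·4² = -84 m; v ends -35 m/s.
4–7 s: v starts -35 m/s; Δx = -35·3 + ½·9·3² = -64.5 m; v ends -8 m/s.
7–9 s: v starts -8 m/s; Δx = -8·2 + ½·-6·2² = -28 m; v ends -20 m/s.
x(9) = 5 + Σ Δx = -171.5 m.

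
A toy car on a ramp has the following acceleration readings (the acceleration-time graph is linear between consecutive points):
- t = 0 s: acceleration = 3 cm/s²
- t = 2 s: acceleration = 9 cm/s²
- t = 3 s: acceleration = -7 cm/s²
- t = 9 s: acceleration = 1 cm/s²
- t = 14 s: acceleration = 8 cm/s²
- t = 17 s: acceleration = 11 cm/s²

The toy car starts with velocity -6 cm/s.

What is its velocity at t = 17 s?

40 cm/s

Δv equals the area under the a-t graph; then v = v₀ + Δv.
0–2 s: ½(3 + 9)(2) = 12 cm/s
2–3 s: ½(9 + -7)(1) = 1 cm/s
3–9 s: ½(-7 + 1)(6) = -18 cm/s
9–14 s: ½(1 + 8)(5) = 22.5 cm/s
14–17 s: ½(8 + 11)(3) = 28.5 cm/s
Δv = 46 cm/s, so v(17) = -6 + (46) = 40 cm/s.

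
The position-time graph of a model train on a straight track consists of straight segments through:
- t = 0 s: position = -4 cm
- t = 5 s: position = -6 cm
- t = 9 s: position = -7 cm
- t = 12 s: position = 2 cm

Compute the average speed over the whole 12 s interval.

1 cm/s

Average speed = (total path length)/(elapsed time); on a piecewise-linear x-t graph the path length is Σ|Δx|.
0–5 s: |Δx| = |-6 − -4| = 2 cm
5–9 s: |Δx| = |-7 − -6| = 1 cm
9–12 s: |Δx| = |2 − -7| = 9 cm
Total path = 12 cm; average speed = 12/12 = 1 cm/s.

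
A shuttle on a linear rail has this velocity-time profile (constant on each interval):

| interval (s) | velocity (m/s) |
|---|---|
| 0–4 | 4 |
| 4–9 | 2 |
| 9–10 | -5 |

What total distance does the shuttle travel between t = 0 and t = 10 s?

Distance (not displacement) is the total path length: add the absolute areas under v-t.
0–4 s: |4| × 4 = 16 m
4–9 s: |2| × 5 = 10 m
9–10 s: |-5| × 1 = 5 m
Total distance = 31 m

31 m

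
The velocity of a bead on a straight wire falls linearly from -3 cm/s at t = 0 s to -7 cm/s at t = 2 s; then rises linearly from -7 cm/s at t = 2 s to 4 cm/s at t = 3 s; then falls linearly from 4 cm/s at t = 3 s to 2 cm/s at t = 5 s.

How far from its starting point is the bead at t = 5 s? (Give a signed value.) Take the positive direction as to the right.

-5.5 cm

Displacement is the signed area under the v-t curve.
0–2 s: ½(-3 + -7)(2) = -10 cm
2–3 s: ½(-7 + 4)(1) = -1.5 cm
3–5 s: ½(4 + 2)(2) = 6 cm
Net displacement = -5.5 cm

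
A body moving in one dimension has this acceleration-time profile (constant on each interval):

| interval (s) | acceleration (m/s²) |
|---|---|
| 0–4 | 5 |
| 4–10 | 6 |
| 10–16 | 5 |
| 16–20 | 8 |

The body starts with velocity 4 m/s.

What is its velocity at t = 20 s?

122 m/s

Δv equals the area under the a-t graph; then v = v₀ + Δv.
0–4 s: 5 × 4 = 20 m/s
4–10 s: 6 × 6 = 36 m/s
10–16 s: 5 × 6 = 30 m/s
16–20 s: 8 × 4 = 32 m/s
Δv = 118 m/s, so v(20) = 4 + (118) = 122 m/s.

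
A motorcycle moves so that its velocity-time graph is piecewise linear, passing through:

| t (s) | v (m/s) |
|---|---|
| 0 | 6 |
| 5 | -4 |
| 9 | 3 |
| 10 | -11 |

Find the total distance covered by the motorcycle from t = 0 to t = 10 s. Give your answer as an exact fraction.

Distance (not displacement) is the total path length: add the absolute areas under v-t.
0–5 s: v = 0 at t = 3 s; triangle areas 9 + 4 = 13 m
5–9 s: v = 0 at t = 51/7 s; triangle areas 32/7 + 18/7 = 50/7 m
9–10 s: v = 0 at t = 129/14 s; triangle areas 9/28 + 121/28 = 65/14 m
Total distance = 347/14 m

347/14 m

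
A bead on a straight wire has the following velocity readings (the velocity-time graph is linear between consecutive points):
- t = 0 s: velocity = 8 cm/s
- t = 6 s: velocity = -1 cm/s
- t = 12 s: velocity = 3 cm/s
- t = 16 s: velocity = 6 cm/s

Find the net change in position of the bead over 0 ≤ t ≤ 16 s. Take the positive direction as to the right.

Displacement is the signed area under the v-t curve.
0–6 s: ½(8 + -1)(6) = 21 cm
6–12 s: ½(-1 + 3)(6) = 6 cm
12–16 s: ½(3 + 6)(4) = 18 cm
Net displacement = 45 cm

45 cm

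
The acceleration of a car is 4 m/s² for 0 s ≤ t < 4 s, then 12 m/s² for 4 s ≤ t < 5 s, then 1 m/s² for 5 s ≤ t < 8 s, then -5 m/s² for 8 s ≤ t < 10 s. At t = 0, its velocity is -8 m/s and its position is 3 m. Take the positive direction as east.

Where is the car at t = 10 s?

On each constant-a segment, Δv = aΔt and Δx = v₀Δt + ½aΔt²; chain segment to segment.
0–4 s: v starts -8 m/s; Δx = -8·4 + ½·4·4² = 0 m; v ends 8 m/s.
4–5 s: v starts 8 m/s; Δx = 8·1 + ½·12·1² = 14 m; v ends 20 m/s.
5–8 s: v starts 20 m/s; Δx = 20·3 + ½·1·3² = 64.5 m; v ends 23 m/s.
8–10 s: v starts 23 m/s; Δx = 23·2 + ½·-5·2² = 36 m; v ends 13 m/s.
x(10) = 3 + Σ Δx = 117.5 m.

117.5 m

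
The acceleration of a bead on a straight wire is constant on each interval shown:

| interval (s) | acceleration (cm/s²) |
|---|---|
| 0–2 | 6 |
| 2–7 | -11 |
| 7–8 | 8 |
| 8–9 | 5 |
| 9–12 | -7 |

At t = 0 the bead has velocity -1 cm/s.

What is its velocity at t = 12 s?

Δv equals the area under the a-t graph; then v = v₀ + Δv.
0–2 s: 6 × 2 = 12 cm/s
2–7 s: -11 × 5 = -55 cm/s
7–8 s: 8 × 1 = 8 cm/s
8–9 s: 5 × 1 = 5 cm/s
9–12 s: -7 × 3 = -21 cm/s
Δv = -51 cm/s, so v(12) = -1 + (-51) = -52 cm/s.

-52 cm/s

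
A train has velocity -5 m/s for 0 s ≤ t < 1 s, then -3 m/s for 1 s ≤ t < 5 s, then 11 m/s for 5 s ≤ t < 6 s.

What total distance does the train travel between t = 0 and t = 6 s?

Total distance travelled is ∫|v| dt — sum the magnitudes of each area piece.
0–1 s: |-5| × 1 = 5 m
1–5 s: |-3| × 4 = 12 m
5–6 s: |11| × 1 = 11 m
Total distance = 28 m

28 m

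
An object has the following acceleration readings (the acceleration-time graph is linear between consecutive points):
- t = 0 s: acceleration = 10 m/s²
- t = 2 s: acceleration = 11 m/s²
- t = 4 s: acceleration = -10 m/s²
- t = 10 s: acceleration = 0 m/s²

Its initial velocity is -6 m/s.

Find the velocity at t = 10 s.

Δv equals the area under the a-t graph; then v = v₀ + Δv.
0–2 s: ½(10 + 11)(2) = 21 m/s
2–4 s: ½(11 + -10)(2) = 1 m/s
4–10 s: ½(-10 + 0)(6) = -30 m/s
Δv = -8 m/s, so v(10) = -6 + (-8) = -14 m/s.

-14 m/s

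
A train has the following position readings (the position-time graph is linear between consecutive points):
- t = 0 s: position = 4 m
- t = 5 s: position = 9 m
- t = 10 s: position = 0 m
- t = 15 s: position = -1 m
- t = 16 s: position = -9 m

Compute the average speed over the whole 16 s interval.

1.4375 m/s

Average speed = (total path length)/(elapsed time); on a piecewise-linear x-t graph the path length is Σ|Δx|.
0–5 s: |Δx| = |9 − 4| = 5 m
5–10 s: |Δx| = |0 − 9| = 9 m
10–15 s: |Δx| = |-1 − 0| = 1 m
15–16 s: |Δx| = |-9 − -1| = 8 m
Total path = 23 m; average speed = 23/16 = 1.4375 m/s.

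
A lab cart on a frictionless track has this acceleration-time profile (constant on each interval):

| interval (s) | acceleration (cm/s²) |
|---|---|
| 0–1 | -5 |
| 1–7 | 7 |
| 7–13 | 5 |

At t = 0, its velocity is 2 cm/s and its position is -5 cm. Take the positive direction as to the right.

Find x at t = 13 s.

426.5 cm

On each constant-a segment, Δv = aΔt and Δx = v₀Δt + ½aΔt²; chain segment to segment.
0–1 s: v starts 2 cm/s; Δx = 2·1 + ½·-5·1² = -0.5 cm; v ends -3 cm/s.
1–7 s: v starts -3 cm/s; Δx = -3·6 + ½·7·6² = 108 cm; v ends 39 cm/s.
7–13 s: v starts 39 cm/s; Δx = 39·6 + ½·5·6² = 324 cm; v ends 69 cm/s.
x(13) = -5 + Σ Δx = 426.5 cm.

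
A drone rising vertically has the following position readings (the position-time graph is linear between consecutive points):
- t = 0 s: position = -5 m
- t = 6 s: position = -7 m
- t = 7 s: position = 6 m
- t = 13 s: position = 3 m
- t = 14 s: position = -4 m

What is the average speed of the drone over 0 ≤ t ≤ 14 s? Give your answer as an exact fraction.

25/14 m/s

Average speed = (total path length)/(elapsed time); on a piecewise-linear x-t graph the path length is Σ|Δx|.
0–6 s: |Δx| = |-7 − -5| = 2 m
6–7 s: |Δx| = |6 − -7| = 13 m
7–13 s: |Δx| = |3 − 6| = 3 m
13–14 s: |Δx| = |-4 − 3| = 7 m
Total path = 25 m; average speed = 25/14 = 25/14 m/s.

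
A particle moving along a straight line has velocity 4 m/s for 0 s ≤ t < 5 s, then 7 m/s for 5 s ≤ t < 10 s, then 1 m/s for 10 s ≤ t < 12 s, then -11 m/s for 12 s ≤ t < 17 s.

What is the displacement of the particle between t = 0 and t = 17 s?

2 m

Net displacement equals the area under the velocity-time graph (areas below the axis count negative).
0–5 s: 4 × 5 = 20 m
5–10 s: 7 × 5 = 35 m
10–12 s: 1 × 2 = 2 m
12–17 s: -11 × 5 = -55 m
Net displacement = 2 m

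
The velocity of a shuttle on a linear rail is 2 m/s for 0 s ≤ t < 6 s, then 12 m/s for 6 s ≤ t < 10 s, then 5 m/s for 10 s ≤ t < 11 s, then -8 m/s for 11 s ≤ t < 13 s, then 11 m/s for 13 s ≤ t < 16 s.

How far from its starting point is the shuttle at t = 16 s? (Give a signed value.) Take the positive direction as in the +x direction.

82 m

Net displacement equals the area under the velocity-time graph (areas below the axis count negative).
0–6 s: 2 × 6 = 12 m
6–10 s: 12 × 4 = 48 m
10–11 s: 5 × 1 = 5 m
11–13 s: -8 × 2 = -16 m
13–16 s: 11 × 3 = 33 m
Net displacement = 82 m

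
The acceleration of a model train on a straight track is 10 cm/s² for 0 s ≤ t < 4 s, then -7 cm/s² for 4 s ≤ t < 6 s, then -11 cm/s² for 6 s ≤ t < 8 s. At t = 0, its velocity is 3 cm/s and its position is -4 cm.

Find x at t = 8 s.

On each constant-a segment, Δv = aΔt and Δx = v₀Δt + ½aΔt²; chain segment to segment.
0–4 s: v starts 3 cm/s; Δx = 3·4 + ½·10·4² = 92 cm; v ends 43 cm/s.
4–6 s: v starts 43 cm/s; Δx = 43·2 + ½·-7·2² = 72 cm; v ends 29 cm/s.
6–8 s: v starts 29 cm/s; Δx = 29·2 + ½·-11·2² = 36 cm; v ends 7 cm/s.
x(8) = -4 + Σ Δx = 196 cm.

196 cm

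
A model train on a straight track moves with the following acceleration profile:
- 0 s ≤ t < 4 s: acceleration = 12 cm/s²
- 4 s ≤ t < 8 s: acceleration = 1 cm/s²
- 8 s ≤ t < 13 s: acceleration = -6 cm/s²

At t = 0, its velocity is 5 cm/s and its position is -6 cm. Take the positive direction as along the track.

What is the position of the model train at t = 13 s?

On each constant-a segment, Δv = aΔt and Δx = v₀Δt + ½aΔt²; chain segment to segment.
0–4 s: v starts 5 cm/s; Δx = 5·4 + ½·12·4² = 116 cm; v ends 53 cm/s.
4–8 s: v starts 53 cm/s; Δx = 53·4 + ½·1·4² = 220 cm; v ends 57 cm/s.
8–13 s: v starts 57 cm/s; Δx = 57·5 + ½·-6·5² = 210 cm; v ends 27 cm/s.
x(13) = -6 + Σ Δx = 540 cm.

540 cm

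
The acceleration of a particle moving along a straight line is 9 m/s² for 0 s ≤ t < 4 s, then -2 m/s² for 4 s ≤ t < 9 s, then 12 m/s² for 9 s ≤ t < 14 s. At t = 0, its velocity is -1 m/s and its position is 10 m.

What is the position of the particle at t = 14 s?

503 m

On each constant-a segment, Δv = aΔt and Δx = v₀Δt + ½aΔt²; chain segment to segment.
0–4 s: v starts -1 m/s; Δx = -1·4 + ½·9·4² = 68 m; v ends 35 m/s.
4–9 s: v starts 35 m/s; Δx = 35·5 + ½·-2·5² = 150 m; v ends 25 m/s.
9–14 s: v starts 25 m/s; Δx = 25·5 + ½·12·5² = 275 m; v ends 85 m/s.
x(14) = 10 + Σ Δx = 503 m.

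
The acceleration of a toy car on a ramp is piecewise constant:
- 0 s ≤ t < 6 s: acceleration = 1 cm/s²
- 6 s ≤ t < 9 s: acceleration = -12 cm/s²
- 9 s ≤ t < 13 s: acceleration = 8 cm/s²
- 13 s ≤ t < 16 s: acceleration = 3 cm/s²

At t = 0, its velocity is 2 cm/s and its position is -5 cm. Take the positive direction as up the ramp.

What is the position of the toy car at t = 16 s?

-27.5 cm

On each constant-a segment, Δv = aΔt and Δx = v₀Δt + ½aΔt²; chain segment to segment.
0–6 s: v starts 2 cm/s; Δx = 2·6 + ½·1·6² = 30 cm; v ends 8 cm/s.
6–9 s: v starts 8 cm/s; Δx = 8·3 + ½·-12·3² = -30 cm; v ends -28 cm/s.
9–13 s: v starts -28 cm/s; Δx = -28·4 + ½·8·4² = -48 cm; v ends 4 cm/s.
13–16 s: v starts 4 cm/s; Δx = 4·3 + ½·3·3² = 25.5 cm; v ends 13 cm/s.
x(16) = -5 + Σ Δx = -27.5 cm.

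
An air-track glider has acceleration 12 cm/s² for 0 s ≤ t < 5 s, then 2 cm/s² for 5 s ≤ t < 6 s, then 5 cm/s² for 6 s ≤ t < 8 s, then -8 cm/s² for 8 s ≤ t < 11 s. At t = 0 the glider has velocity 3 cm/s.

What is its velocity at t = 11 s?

51 cm/s

Δv equals the area under the a-t graph; then v = v₀ + Δv.
0–5 s: 12 × 5 = 60 cm/s
5–6 s: 2 × 1 = 2 cm/s
6–8 s: 5 × 2 = 10 cm/s
8–11 s: -8 × 3 = -24 cm/s
Δv = 48 cm/s, so v(11) = 3 + (48) = 51 cm/s.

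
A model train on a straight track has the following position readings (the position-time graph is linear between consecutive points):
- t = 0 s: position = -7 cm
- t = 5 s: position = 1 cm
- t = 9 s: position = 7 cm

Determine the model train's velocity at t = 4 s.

Velocity is the slope of the x-t graph on 0–5 s: (1 − -7)/(5 − 0) = 1.6 cm/s.

1.6 cm/s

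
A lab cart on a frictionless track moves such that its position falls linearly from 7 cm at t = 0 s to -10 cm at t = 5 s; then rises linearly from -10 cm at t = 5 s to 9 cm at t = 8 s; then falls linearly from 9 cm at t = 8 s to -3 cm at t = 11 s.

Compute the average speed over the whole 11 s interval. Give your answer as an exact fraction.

Average speed = (total path length)/(elapsed time); on a piecewise-linear x-t graph the path length is Σ|Δx|.
0–5 s: |Δx| = |-10 − 7| = 17 cm
5–8 s: |Δx| = |9 − -10| = 19 cm
8–11 s: |Δx| = |-3 − 9| = 12 cm
Total path = 48 cm; average speed = 48/11 = 48/11 cm/s.

48/11 cm/s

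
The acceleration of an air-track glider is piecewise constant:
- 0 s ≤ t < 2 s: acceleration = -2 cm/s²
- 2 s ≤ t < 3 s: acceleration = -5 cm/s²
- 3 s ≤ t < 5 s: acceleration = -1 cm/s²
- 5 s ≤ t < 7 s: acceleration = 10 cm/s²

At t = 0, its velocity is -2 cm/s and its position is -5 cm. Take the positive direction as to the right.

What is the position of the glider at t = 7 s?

On each constant-a segment, Δv = aΔt and Δx = v₀Δt + ½aΔt²; chain segment to segment.
0–2 s: v starts -2 cm/s; Δx = -2·2 + ½·-2·2² = -8 cm; v ends -6 cm/s.
2–3 s: v starts -6 cm/s; Δx = -6·1 + ½·-5·1² = -8.5 cm; v ends -11 cm/s.
3–5 s: v starts -11 cm/s; Δx = -11·2 + ½·-1·2² = -24 cm; v ends -13 cm/s.
5–7 s: v starts -13 cm/s; Δx = -13·2 + ½·10·2² = -6 cm; v ends 7 cm/s.
x(7) = -5 + Σ Δx = -51.5 cm.

-51.5 cm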